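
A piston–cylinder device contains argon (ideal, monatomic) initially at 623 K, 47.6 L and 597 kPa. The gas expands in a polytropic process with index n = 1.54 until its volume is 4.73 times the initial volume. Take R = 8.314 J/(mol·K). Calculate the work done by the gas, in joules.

n = P₁V₁/(RT₁) = 597×47.6/(8.314×623) = 5.49 mol.
Polytropic n=1.54: T₂ = T₁(V₁/V₂)^(n−1) = 623×(0.211)^0.54 = 269 K; P₂ = P₁(V₁/V₂)^n = 54.5 kPa.
W = (P₁V₁−P₂V₂)/(n−1) = (597×47.6−54.5×225)/0.54 = 29900 J.

29900 J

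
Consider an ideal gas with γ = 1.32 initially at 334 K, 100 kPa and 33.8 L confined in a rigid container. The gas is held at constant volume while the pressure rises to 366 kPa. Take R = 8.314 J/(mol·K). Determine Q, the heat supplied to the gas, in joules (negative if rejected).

28100 J

n = P₁V₁/(RT₁) = 100×33.8/(8.314×334) = 1.22 mol.
Isochoric: V stays 33.8 L; P/T = const ⇒ T₂ = 1220 K, P₂ = 366 kPa.
W = 0 (no volume change).
ΔU = nCvΔT = 1.22×26.0×(1220−334) = 28100 J.
Q = ΔU = 28100 J.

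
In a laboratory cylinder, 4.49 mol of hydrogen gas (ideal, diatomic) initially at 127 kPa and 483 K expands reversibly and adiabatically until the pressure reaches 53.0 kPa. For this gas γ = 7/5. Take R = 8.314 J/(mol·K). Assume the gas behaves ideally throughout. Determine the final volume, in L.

265 L

V₁ = nRT₁/P₁ = 4.49×8.314×483/127 = 142 L.
Adiabatic: T₂/T₁ = (P₂/P₁)^((γ−1)/γ) ⇒ T₂ = 483×(0.417)^0.286 = 376 K; V₂ = 265 L.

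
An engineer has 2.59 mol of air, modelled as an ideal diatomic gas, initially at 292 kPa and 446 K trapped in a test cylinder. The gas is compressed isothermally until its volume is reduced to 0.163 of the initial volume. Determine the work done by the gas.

V₁ = nRT₁/P₁ = 2.59×8.314×446/292 = 32.9 L.
Isothermal: T stays 446 K; PV = const ⇒ V₂ = 5.36 L, P₂ = 1790 kPa.
W = nRT ln(V₂/V₁) = 2.59×8.314×446×ln(0.163) = -17400 J.

-17400 J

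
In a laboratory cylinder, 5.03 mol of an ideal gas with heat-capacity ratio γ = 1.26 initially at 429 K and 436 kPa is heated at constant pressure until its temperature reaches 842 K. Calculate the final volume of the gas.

V₁ = nRT₁/P₁ = 5.03×8.314×429/436 = 41.1 L.
Isobaric: P stays 436 kPa; V/T = const ⇒ T₂ = 842 K, V₂ = 80.8 L.

80.8 L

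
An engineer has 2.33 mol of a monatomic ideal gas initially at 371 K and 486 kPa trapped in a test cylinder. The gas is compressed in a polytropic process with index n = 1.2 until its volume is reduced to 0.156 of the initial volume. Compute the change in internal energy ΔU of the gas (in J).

4850 J

V₁ = nRT₁/P₁ = 2.33×8.314×371/486 = 14.8 L.
Polytropic n=1.2: T₂ = T₁(V₁/V₂)^(n−1) = 371×(6.41)^0.20 = 538 K; P₂ = P₁(V₁/V₂)^n = 4520 kPa.
For an ideal gas ΔU = nCvΔT with Cv = (3/2)R = 12.5 J/(mol·K).
ΔU = 2.33×12.5×(538−371) = 4850 J.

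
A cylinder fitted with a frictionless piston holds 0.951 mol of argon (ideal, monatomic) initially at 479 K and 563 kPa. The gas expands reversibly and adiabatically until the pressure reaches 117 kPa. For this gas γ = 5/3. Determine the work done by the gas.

V₁ = nRT₁/P₁ = 0.951×8.314×479/563 = 6.73 L.
Adiabatic: T₂/T₁ = (P₂/P₁)^((γ−1)/γ) ⇒ T₂ = 479×(0.208)^0.400 = 256 K; V₂ = 17.3 L.
ΔU = nCvΔT = 0.951×12.5×(256−479) = -2650 J.
Q = 0 for an adiabatic process, so W = −ΔU = 2650 J.

2650 J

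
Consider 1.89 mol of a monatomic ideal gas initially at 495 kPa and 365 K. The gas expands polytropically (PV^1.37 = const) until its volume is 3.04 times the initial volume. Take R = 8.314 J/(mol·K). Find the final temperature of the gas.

242 K

V₁ = nRT₁/P₁ = 1.89×8.314×365/495 = 11.6 L.
Polytropic n=1.37: T₂ = T₁(V₁/V₂)^(n−1) = 365×(0.329)^0.37 = 242 K; P₂ = P₁(V₁/V₂)^n = 108 kPa.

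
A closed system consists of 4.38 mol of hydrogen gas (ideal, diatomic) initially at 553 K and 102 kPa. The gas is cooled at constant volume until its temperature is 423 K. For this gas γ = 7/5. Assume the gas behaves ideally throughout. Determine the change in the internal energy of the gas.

V₁ = nRT₁/P₁ = 4.38×8.314×553/102 = 197 L.
Isochoric: V stays 197 L; P/T = const ⇒ T₂ = 423 K, P₂ = 78.0 kPa.
For an ideal gas ΔU = nCvΔT with Cv = (5/2)R = 20.8 J/(mol·K).
ΔU = 4.38×20.8×(423−553) = -11800 J.

-11800 J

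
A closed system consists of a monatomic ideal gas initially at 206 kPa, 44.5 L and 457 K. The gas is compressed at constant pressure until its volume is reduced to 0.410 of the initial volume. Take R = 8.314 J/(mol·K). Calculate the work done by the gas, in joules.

n = P₁V₁/(RT₁) = 206×44.5/(8.314×457) = 2.41 mol.
Isobaric: P stays 206 kPa; V/T = const ⇒ T₂ = 187 K, V₂ = 18.2 L.
W = PΔV = 206×(18.2−44.5) kPa·L = -5410 J.

-5410 J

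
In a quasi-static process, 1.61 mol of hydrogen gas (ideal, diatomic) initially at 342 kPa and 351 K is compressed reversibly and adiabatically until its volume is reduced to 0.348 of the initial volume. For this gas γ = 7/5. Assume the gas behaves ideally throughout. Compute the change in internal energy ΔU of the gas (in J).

V₁ = nRT₁/P₁ = 1.61×8.314×351/342 = 13.7 L.
Adiabatic: TV^(γ−1) = const ⇒ T₂ = 351×(2.87)^0.400 = 535 K; PV^γ = const ⇒ P₂ = 1500 kPa.
For an ideal gas ΔU = nCvΔT with Cv = (5/2)R = 20.8 J/(mol·K).
ΔU = 1.61×20.8×(535−351) = 6170 J.

6170 J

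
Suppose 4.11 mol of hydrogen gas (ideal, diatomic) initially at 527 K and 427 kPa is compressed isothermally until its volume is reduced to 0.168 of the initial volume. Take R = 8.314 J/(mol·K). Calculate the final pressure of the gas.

2540 kPa

V₁ = nRT₁/P₁ = 4.11×8.314×527/427 = 42.2 L.
Isothermal: T stays 527 K; PV = const ⇒ V₂ = 7.09 L, P₂ = 2540 kPa.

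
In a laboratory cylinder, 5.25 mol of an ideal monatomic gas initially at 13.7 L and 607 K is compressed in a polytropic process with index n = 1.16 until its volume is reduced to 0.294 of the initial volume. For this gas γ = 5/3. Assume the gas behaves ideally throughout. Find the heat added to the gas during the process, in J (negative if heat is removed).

P₁ = nRT₁/V₁ = 5.25×8.314×607/13.7 = 1930 kPa.
Polytropic n=1.16: T₂ = T₁(V₁/V₂)^(n−1) = 607×(3.40)^0.16 = 738 K; P₂ = P₁(V₁/V₂)^n = 8000 kPa.
W = (P₁V₁−P₂V₂)/(n−1) = (1930×13.7−8000×4.03)/0.16 = -35800 J.
ΔU = nCvΔT = 5.25×12.5×(738−607) = 8600 J.
Q = ΔU + W = -27200 J.

-27200 J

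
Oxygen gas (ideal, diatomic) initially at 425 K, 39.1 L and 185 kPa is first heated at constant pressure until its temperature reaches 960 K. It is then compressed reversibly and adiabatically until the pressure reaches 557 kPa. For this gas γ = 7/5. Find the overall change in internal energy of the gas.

n = P₁V₁/(RT₁) = 185×39.1/(8.314×425) = 2.05 mol.
Step 1 — Isobaric: P stays 185 kPa; V/T = const ⇒ T₂ = 960 K, V₂ = 88.3 L.
W = PΔV = 185×(88.3−39.1) kPa·L = 9110 J.
ΔU = nCvΔT = 2.05×20.8×(960−425) = 22800 J.
Q = ΔU + W = nCpΔT = 31900 J.
State after step 1: P = 185 kPa, V = 88.3 L, T = 960 K.
Step 2 — Adiabatic: T₂/T₁ = (P₂/P₁)^((γ−1)/γ) ⇒ T₂ = 960×(3.01)^0.286 = 1320 K; V₂ = 40.2 L.
ΔU = nCvΔT = 2.05×20.8×(1320−960) = 15100 J.
Q = 0 for an adiabatic process, so W = −ΔU = -15100 J.
Net over both steps: W = -6010 J, Q = 31900 J, ΔU = 37900 J.

37900 J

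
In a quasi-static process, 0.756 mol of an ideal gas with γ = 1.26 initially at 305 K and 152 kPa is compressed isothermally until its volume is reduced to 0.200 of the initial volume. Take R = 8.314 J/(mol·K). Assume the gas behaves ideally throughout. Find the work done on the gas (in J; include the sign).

3090 J

V₁ = nRT₁/P₁ = 0.756×8.314×305/152 = 12.6 L.
Isothermal: T stays 305 K; PV = const ⇒ V₂ = 2.52 L, P₂ = 760 kPa.
W = nRT ln(V₂/V₁) = 0.756×8.314×305×ln(0.200) = -3090 J.
Work done on the gas = −W_by = 3090 J.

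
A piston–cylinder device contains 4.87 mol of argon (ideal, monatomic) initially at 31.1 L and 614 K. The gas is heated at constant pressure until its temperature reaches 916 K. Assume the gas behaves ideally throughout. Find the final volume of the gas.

P₁ = nRT₁/V₁ = 4.87×8.314×614/31.1 = 799 kPa.
Isobaric: P stays 799 kPa; V/T = const ⇒ T₂ = 916 K, V₂ = 46.4 L.

46.4 L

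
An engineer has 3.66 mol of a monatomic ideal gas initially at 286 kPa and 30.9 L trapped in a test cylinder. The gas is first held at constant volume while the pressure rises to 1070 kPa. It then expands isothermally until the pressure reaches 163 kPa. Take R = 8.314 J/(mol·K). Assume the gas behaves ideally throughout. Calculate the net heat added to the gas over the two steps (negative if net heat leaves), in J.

T₁ = P₁V₁/(nR) = 286×30.9/(3.66×8.314) = 290 K.
Step 1 — Isochoric: V stays 30.9 L; P/T = const ⇒ T₂ = 1090 K, P₂ = 1070 kPa.
W = 0 (no volume change).
ΔU = nCvΔT = 3.66×12.5×(1090−290) = 36300 J.
Q = ΔU = 36300 J.
State after step 1: P = 1070 kPa, V = 30.9 L, T = 1090 K.
Step 2 — Isothermal: T stays 1090 K; PV = const ⇒ V₂ = 203 L, P₂ = 163 kPa.
ΔU = 0 (ideal gas, T constant).
W = nRT ln(V₂/V₁) = 3.66×8.314×1090×ln(6.56) = 62200 J.
Q = ΔU + W = 62200 J.
Net over both steps: W = 62200 J, Q = 98600 J, ΔU = 36300 J.

98600 J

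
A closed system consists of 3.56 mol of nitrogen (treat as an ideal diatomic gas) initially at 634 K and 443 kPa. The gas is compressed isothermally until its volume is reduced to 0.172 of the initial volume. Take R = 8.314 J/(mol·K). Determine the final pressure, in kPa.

2580 kPa

V₁ = nRT₁/P₁ = 3.56×8.314×634/443 = 42.4 L.
Isothermal: T stays 634 K; PV = const ⇒ V₂ = 7.29 L, P₂ = 2580 kPa.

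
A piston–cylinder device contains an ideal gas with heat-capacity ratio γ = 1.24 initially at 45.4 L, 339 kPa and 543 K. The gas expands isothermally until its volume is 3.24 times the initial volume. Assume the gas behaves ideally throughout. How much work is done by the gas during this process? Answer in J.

18100 J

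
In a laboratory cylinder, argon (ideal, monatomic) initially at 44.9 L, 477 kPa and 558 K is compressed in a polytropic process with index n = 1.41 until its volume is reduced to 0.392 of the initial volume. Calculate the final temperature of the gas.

819 K

Polytropic n=1.41: T₂ = T₁(V₁/V₂)^(n−1) = 558×(2.55)^0.41 = 819 K; P₂ = P₁(V₁/V₂)^n = 1790 kPa.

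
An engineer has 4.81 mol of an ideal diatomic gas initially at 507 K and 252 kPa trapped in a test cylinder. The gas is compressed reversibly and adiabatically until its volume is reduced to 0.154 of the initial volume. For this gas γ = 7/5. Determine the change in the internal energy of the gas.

V₁ = nRT₁/P₁ = 4.81×8.314×507/252 = 80.5 L.
Adiabatic: TV^(γ−1) = const ⇒ T₂ = 507×(6.49)^0.400 = 1070 K; PV^γ = const ⇒ P₂ = 3460 kPa.
For an ideal gas ΔU = nCvΔT with Cv = (5/2)R = 20.8 J/(mol·K).
ΔU = 4.81×20.8×(1070−507) = 56400 J.

56400 J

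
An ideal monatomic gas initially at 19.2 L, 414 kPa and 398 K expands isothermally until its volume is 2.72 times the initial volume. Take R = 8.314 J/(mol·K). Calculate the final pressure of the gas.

152 kPa

Isothermal: T stays 398 K; PV = const ⇒ V₂ = 52.2 L, P₂ = 152 kPa.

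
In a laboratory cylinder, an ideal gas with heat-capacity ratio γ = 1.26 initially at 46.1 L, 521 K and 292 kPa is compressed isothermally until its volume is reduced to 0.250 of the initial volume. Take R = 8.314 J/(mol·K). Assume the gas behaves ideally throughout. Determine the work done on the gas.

n = P₁V₁/(RT₁) = 292×46.1/(8.314×521) = 3.11 mol.
Isothermal: T stays 521 K; PV = const ⇒ V₂ = 11.5 L, P₂ = 1170 kPa.
W = nRT ln(V₂/V₁) = 3.11×8.314×521×ln(0.250) = -18700 J.
Work done on the gas = −W_by = 18700 J.

18700 J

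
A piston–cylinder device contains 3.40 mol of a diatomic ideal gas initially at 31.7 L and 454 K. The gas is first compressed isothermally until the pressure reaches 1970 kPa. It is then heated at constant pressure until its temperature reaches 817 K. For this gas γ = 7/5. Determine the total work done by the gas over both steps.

P₁ = nRT₁/V₁ = 3.40×8.314×454/31.7 = 405 kPa.
Step 1 — Isothermal: T stays 454 K; PV = const ⇒ V₂ = 6.51 L, P₂ = 1970 kPa.
ΔU = 0 (ideal gas, T constant).
W = nRT ln(V₂/V₁) = 3.40×8.314×454×ln(0.206) = -20300 J.
Q = ΔU + W = -20300 J.
State after step 1: P = 1970 kPa, V = 6.51 L, T = 454 K.
Step 2 — Isobaric: P stays 1970 kPa; V/T = const ⇒ T₂ = 817 K, V₂ = 11.7 L.
W = PΔV = 1970×(11.7−6.51) kPa·L = 10300 J.
ΔU = nCvΔT = 3.40×20.8×(817−454) = 25700 J.
Q = ΔU + W = nCpΔT = 35900 J.
Net over both steps: W = -10000 J, Q = 15600 J, ΔU = 25700 J.

-10000 J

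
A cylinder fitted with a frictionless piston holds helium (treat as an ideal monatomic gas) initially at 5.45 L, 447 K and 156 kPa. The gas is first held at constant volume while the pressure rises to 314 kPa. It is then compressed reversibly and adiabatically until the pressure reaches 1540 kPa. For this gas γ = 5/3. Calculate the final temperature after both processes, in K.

n = P₁V₁/(RT₁) = 156×5.45/(8.314×447) = 0.229 mol.
Step 1 — Isochoric: V stays 5.45 L; P/T = const ⇒ T₂ = 900 K, P₂ = 314 kPa.
W = 0 (no volume change).
ΔU = nCvΔT = 0.229×12.5×(900−447) = 1290 J.
Q = ΔU = 1290 J.
State after step 1: P = 314 kPa, V = 5.45 L, T = 900 K.
Step 2 — Adiabatic: T₂/T₁ = (P₂/P₁)^((γ−1)/γ) ⇒ T₂ = 900×(4.90)^0.400 = 1700 K; V₂ = 2.10 L.
ΔU = nCvΔT = 0.229×12.5×(1700−900) = 2280 J.
Q = 0 for an adiabatic process, so W = −ΔU = -2280 J.
Net over both steps: W = -2280 J, Q = 1290 J, ΔU = 3570 J.

1700 K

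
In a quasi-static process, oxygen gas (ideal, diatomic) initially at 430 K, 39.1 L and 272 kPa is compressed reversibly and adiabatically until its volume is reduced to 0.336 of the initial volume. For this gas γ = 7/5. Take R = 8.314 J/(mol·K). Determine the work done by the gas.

n = P₁V₁/(RT₁) = 272×39.1/(8.314×430) = 2.97 mol.
Adiabatic: TV^(γ−1) = const ⇒ T₂ = 430×(2.98)^0.400 = 665 K; PV^γ = const ⇒ P₂ = 1250 kPa.
ΔU = nCvΔT = 2.97×20.8×(665−430) = 14500 J.
Q = 0 for an adiabatic process, so W = −ΔU = -14500 J.

-14500 J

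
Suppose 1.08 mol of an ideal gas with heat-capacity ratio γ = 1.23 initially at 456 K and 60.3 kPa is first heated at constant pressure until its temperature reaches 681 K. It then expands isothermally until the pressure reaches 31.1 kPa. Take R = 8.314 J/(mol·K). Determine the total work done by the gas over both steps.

6070 J

V₁ = nRT₁/P₁ = 1.08×8.314×456/60.3 = 67.9 L.
Step 1 — Isobaric: P stays 60.3 kPa; V/T = const ⇒ T₂ = 681 K, V₂ = 101 L.
W = PΔV = 60.3×(101−67.9) kPa·L = 2020 J.
ΔU = nCvΔT = 1.08×36.1×(681−456) = 8780 J.
Q = ΔU + W = nCpΔT = 10800 J.
State after step 1: P = 60.3 kPa, V = 101 L, T = 681 K.
Step 2 — Isothermal: T stays 681 K; PV = const ⇒ V₂ = 197 L, P₂ = 31.1 kPa.
ΔU = 0 (ideal gas, T constant).
W = nRT ln(V₂/V₁) = 1.08×8.314×681×ln(1.94) = 4050 J.
Q = ΔU + W = 4050 J.
Net over both steps: W = 6070 J, Q = 14900 J, ΔU = 8780 J.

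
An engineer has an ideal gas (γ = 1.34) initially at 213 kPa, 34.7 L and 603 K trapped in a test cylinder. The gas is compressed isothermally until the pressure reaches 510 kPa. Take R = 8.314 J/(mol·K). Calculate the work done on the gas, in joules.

6450 J

n = P₁V₁/(RT₁) = 213×34.7/(8.314×603) = 1.47 mol.
Isothermal: T stays 603 K; PV = const ⇒ V₂ = 14.5 L, P₂ = 510 kPa.
W = nRT ln(V₂/V₁) = 1.47×8.314×603×ln(0.418) = -6450 J.
Work done on the gas = −W_by = 6450 J.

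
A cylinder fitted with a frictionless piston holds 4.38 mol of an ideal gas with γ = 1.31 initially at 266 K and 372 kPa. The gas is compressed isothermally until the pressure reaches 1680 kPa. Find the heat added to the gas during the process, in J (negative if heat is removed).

-14600 J

V₁ = nRT₁/P₁ = 4.38×8.314×266/372 = 26.0 L.
Isothermal: T stays 266 K; PV = const ⇒ V₂ = 5.77 L, P₂ = 1680 kPa.
ΔU = 0 (ideal gas, T constant).
W = nRT ln(V₂/V₁) = 4.38×8.314×266×ln(0.221) = -14600 J.
Q = ΔU + W = -14600 J.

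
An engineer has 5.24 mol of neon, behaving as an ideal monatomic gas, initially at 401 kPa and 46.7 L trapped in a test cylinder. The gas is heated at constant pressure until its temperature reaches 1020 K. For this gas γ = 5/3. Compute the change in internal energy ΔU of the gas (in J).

T₁ = P₁V₁/(nR) = 401×46.7/(5.24×8.314) = 430 K.
Isobaric: P stays 401 kPa; V/T = const ⇒ T₂ = 1020 K, V₂ = 111 L.
For an ideal gas ΔU = nCvΔT with Cv = (3/2)R = 12.5 J/(mol·K).
ΔU = 5.24×12.5×(1020−430) = 38600 J.

38600 J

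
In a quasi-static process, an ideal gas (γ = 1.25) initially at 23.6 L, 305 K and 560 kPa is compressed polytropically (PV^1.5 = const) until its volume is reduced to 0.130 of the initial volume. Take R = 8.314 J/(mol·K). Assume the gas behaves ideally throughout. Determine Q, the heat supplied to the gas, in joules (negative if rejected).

n = P₁V₁/(RT₁) = 560×23.6/(8.314×305) = 5.21 mol.
Polytropic n=1.5: T₂ = T₁(V₁/V₂)^(n−1) = 305×(7.69)^0.50 = 846 K; P₂ = P₁(V₁/V₂)^n = 11900 kPa.
W = (P₁V₁−P₂V₂)/(n−1) = (560×23.6−11900×3.07)/0.50 = -46900 J.
ΔU = nCvΔT = 5.21×33.3×(846−305) = 93800 J.
Q = ΔU + W = 46900 J.

46900 J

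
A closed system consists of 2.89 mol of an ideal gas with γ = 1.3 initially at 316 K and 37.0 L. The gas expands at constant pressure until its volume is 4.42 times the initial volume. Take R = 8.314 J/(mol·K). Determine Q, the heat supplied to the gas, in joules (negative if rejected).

P₁ = nRT₁/V₁ = 2.89×8.314×316/37.0 = 205 kPa.
Isobaric: P stays 205 kPa; V/T = const ⇒ T₂ = 1400 K, V₂ = 164 L.
W = PΔV = 205×(164−37.0) kPa·L = 26000 J.
ΔU = nCvΔT = 2.89×27.7×(1400−316) = 86600 J.
Q = ΔU + W = nCpΔT = 113000 J.

113000 J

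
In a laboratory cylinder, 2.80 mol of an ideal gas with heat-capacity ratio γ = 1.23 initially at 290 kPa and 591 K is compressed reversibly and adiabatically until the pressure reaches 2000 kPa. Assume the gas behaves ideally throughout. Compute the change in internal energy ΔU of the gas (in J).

V₁ = nRT₁/P₁ = 2.80×8.314×591/290 = 47.4 L.
Adiabatic: T₂/T₁ = (P₂/P₁)^((γ−1)/γ) ⇒ T₂ = 591×(6.90)^0.187 = 848 K; V₂ = 9.87 L.
For an ideal gas ΔU = nCvΔT with Cv = R/(γ−1) = 36.1 J/(mol·K).
ΔU = 2.80×36.1×(848−591) = 26000 J.

26000 J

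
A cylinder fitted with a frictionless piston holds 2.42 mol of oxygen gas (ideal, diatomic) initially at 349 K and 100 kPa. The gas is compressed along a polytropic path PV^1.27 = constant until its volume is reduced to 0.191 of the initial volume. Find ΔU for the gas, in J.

V₁ = nRT₁/P₁ = 2.42×8.314×349/100 = 70.2 L.
Polytropic n=1.27: T₂ = T₁(V₁/V₂)^(n−1) = 349×(5.24)^0.27 = 546 K; P₂ = P₁(V₁/V₂)^n = 819 kPa.
For an ideal gas ΔU = nCvΔT with Cv = (5/2)R = 20.8 J/(mol·K).
ΔU = 2.42×20.8×(546−349) = 9890 J.

9890 J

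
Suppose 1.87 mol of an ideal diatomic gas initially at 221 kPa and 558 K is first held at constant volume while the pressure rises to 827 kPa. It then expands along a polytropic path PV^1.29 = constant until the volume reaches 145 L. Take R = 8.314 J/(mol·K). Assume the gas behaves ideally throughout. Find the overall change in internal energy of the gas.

V₁ = nRT₁/P₁ = 1.87×8.314×558/221 = 39.3 L.
Step 1 — Isochoric: V stays 39.3 L; P/T = const ⇒ T₂ = 2090 K, P₂ = 827 kPa.
W = 0 (no volume change).
ΔU = nCvΔT = 1.87×20.8×(2090−558) = 59500 J.
Q = ΔU = 59500 J.
State after step 1: P = 827 kPa, V = 39.3 L, T = 2090 K.
Step 2 — Polytropic n=1.29: T₂ = T₁(V₁/V₂)^(n−1) = 2090×(0.271)^0.29 = 1430 K; P₂ = P₁(V₁/V₂)^n = 153 kPa.
W = (P₁V₁−P₂V₂)/(n−1) = (827×39.3−153×145)/0.29 = 35300 J.
ΔU = nCvΔT = 1.87×20.8×(1430−2090) = -25600 J.
Q = ΔU + W = 9710 J.
Net over both steps: W = 35300 J, Q = 69200 J, ΔU = 33900 J.

33900 J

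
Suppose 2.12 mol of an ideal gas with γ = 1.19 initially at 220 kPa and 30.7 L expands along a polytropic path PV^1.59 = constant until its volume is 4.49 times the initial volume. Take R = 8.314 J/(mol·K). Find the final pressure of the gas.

20.2 kPa

T₁ = P₁V₁/(nR) = 220×30.7/(2.12×8.314) = 383 K.
Polytropic n=1.59: T₂ = T₁(V₁/V₂)^(n−1) = 383×(0.223)^0.59 = 158 K; P₂ = P₁(V₁/V₂)^n = 20.2 kPa.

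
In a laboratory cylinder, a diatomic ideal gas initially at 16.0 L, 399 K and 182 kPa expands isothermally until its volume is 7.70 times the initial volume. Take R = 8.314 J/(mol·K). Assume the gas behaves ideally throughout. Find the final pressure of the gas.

23.6 kPa

Isothermal: T stays 399 K; PV = const ⇒ V₂ = 123 L, P₂ = 23.6 kPa.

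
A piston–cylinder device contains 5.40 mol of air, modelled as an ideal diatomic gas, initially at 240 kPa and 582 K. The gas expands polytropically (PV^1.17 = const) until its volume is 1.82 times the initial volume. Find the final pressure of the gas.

119 kPa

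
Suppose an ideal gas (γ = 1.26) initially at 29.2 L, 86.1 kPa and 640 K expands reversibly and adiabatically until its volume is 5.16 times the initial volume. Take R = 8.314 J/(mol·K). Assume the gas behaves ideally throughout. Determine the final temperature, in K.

Adiabatic: TV^(γ−1) = const ⇒ T₂ = 640×(0.194)^0.260 = 418 K; PV^γ = const ⇒ P₂ = 10.9 kPa.

418 K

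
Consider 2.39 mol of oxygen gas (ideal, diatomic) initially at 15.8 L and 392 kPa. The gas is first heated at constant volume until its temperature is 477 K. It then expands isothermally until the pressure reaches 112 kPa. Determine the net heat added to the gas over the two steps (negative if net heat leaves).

24100 J

T₁ = P₁V₁/(nR) = 392×15.8/(2.39×8.314) = 312 K.
Step 1 — Isochoric: V stays 15.8 L; P/T = const ⇒ T₂ = 477 K, P₂ = 600 kPa.
W = 0 (no volume change).
ΔU = nCvΔT = 2.39×20.8×(477−312) = 8210 J.
Q = ΔU = 8210 J.
State after step 1: P = 600 kPa, V = 15.8 L, T = 477 K.
Step 2 — Isothermal: T stays 477 K; PV = const ⇒ V₂ = 84.6 L, P₂ = 112 kPa.
ΔU = 0 (ideal gas, T constant).
W = nRT ln(V₂/V₁) = 2.39×8.314×477×ln(5.36) = 15900 J.
Q = ΔU + W = 15900 J.
Net over both steps: W = 15900 J, Q = 24100 J, ΔU = 8210 J.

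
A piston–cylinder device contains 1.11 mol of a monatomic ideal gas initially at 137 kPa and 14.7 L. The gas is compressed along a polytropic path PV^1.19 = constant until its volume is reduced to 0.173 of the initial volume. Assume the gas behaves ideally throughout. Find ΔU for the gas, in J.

T₁ = P₁V₁/(nR) = 137×14.7/(1.11×8.314) = 218 K.
Polytropic n=1.19: T₂ = T₁(V₁/V₂)^(n−1) = 218×(5.78)^0.19 = 305 K; P₂ = P₁(V₁/V₂)^n = 1110 kPa.
For an ideal gas ΔU = nCvΔT with Cv = (3/2)R = 12.5 J/(mol·K).
ΔU = 1.11×12.5×(305−218) = 1200 J.

1200 J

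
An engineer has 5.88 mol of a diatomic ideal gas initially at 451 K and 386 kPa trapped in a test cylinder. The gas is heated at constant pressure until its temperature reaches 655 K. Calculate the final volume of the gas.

83.0 L

V₁ = nRT₁/P₁ = 5.88×8.314×451/386 = 57.1 L.
Isobaric: P stays 386 kPa; V/T = const ⇒ T₂ = 655 K, V₂ = 83.0 L.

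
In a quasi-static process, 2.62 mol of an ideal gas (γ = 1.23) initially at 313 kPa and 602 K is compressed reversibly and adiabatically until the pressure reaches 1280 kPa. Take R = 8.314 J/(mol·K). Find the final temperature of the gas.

V₁ = nRT₁/P₁ = 2.62×8.314×602/313 = 41.9 L.
Adiabatic: T₂/T₁ = (P₂/P₁)^((γ−1)/γ) ⇒ T₂ = 602×(4.09)^0.187 = 783 K; V₂ = 13.3 L.

783 K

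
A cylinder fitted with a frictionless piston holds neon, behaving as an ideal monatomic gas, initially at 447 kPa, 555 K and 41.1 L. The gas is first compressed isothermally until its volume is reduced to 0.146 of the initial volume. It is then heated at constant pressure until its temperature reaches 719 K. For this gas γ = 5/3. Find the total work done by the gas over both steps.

n = P₁V₁/(RT₁) = 447×41.1/(8.314×555) = 3.98 mol.
Step 1 — Isothermal: T stays 555 K; PV = const ⇒ V₂ = 6.00 L, P₂ = 3060 kPa.
ΔU = 0 (ideal gas, T constant).
W = nRT ln(V₂/V₁) = 3.98×8.314×555×ln(0.146) = -35300 J.
Q = ΔU + W = -35300 J.
State after step 1: P = 3060 kPa, V = 6.00 L, T = 555 K.
Step 2 — Isobaric: P stays 3060 kPa; V/T = const ⇒ T₂ = 719 K, V₂ = 7.77 L.
W = PΔV = 3060×(7.77−6.00) kPa·L = 5430 J.
ΔU = nCvΔT = 3.98×12.5×(719−555) = 8140 J.
Q = ΔU + W = nCpΔT = 13600 J.
Net over both steps: W = -29900 J, Q = -21800 J, ΔU = 8140 J.

-29900 J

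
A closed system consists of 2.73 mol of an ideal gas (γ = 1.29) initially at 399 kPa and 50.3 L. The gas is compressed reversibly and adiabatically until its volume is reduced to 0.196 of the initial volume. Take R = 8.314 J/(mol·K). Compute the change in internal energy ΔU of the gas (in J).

41800 J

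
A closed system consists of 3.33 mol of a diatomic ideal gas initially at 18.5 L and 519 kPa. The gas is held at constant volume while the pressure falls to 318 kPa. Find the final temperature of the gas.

T₁ = P₁V₁/(nR) = 519×18.5/(3.33×8.314) = 347 K.
Isochoric: V stays 18.5 L; P/T = const ⇒ T₂ = 212 K, P₂ = 318 kPa.

212 K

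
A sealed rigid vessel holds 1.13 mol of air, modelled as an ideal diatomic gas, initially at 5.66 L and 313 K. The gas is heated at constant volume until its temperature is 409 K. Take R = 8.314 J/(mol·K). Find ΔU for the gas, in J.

P₁ = nRT₁/V₁ = 1.13×8.314×313/5.66 = 520 kPa.
Isochoric: V stays 5.66 L; P/T = const ⇒ T₂ = 409 K, P₂ = 679 kPa.
For an ideal gas ΔU = nCvΔT with Cv = (5/2)R = 20.8 J/(mol·K).
ΔU = 1.13×20.8×(409−313) = 2250 J.

2250 J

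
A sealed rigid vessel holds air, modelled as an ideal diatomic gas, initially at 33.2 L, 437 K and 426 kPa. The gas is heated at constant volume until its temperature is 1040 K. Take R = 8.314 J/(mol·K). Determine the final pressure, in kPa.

Isochoric: V stays 33.2 L; P/T = const ⇒ T₂ = 1040 K, P₂ = 1010 kPa.

1010 kPa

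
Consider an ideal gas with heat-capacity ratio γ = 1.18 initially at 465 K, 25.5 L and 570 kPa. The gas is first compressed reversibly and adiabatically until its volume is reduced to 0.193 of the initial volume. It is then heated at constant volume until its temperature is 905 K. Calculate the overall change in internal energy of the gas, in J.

76400 J

n = P₁V₁/(RT₁) = 570×25.5/(8.314×465) = 3.76 mol.
Step 1 — Adiabatic: TV^(γ−1) = const ⇒ T₂ = 465×(5.18)^0.180 = 625 K; PV^γ = const ⇒ P₂ = 3970 kPa.
ΔU = nCvΔT = 3.76×46.2×(625−465) = 27800 J.
Q = 0 for an adiabatic process, so W = −ΔU = -27800 J.
State after step 1: P = 3970 kPa, V = 4.92 L, T = 625 K.
Step 2 — Isochoric: V stays 4.92 L; P/T = const ⇒ T₂ = 905 K, P₂ = 5750 kPa.
W = 0 (no volume change).
ΔU = nCvΔT = 3.76×46.2×(905−625) = 48600 J.
Q = ΔU = 48600 J.
Net over both steps: W = -27800 J, Q = 48600 J, ΔU = 76400 J.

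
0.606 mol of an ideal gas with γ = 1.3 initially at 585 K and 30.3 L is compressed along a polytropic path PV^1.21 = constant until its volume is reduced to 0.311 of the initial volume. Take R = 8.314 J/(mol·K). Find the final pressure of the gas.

400 kPa

P₁ = nRT₁/V₁ = 0.606×8.314×585/30.3 = 97.3 kPa.
Polytropic n=1.21: T₂ = T₁(V₁/V₂)^(n−1) = 585×(3.22)^0.21 = 748 K; P₂ = P₁(V₁/V₂)^n = 400 kPa.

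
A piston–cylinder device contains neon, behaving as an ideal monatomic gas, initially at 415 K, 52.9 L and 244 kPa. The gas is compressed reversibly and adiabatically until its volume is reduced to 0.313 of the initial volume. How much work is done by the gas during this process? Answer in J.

-22600 J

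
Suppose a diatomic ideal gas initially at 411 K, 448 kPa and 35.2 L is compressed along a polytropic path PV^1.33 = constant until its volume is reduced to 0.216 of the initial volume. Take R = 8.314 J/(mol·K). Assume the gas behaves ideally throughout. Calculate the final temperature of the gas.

682 K

Polytropic n=1.33: T₂ = T₁(V₁/V₂)^(n−1) = 411×(4.63)^0.33 = 682 K; P₂ = P₁(V₁/V₂)^n = 3440 kPa.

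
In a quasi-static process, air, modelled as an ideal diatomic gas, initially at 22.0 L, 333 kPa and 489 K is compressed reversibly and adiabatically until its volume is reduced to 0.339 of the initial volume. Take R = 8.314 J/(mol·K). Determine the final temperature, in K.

754 K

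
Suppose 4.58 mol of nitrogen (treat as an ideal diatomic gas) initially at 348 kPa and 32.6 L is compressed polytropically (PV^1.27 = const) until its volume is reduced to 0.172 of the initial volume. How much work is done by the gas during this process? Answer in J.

-25600 J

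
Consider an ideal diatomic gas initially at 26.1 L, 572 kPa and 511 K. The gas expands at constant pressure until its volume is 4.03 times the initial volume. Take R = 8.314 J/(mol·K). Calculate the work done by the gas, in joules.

45200 J

n = P₁V₁/(RT₁) = 572×26.1/(8.314×511) = 3.51 mol.
Isobaric: P stays 572 kPa; V/T = const ⇒ T₂ = 2060 K, V₂ = 105 L.
W = PΔV = 572×(105−26.1) kPa·L = 45200 J.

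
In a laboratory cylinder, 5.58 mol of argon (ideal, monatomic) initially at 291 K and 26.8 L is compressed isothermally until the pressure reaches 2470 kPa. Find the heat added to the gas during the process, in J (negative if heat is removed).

-21500 J

P₁ = nRT₁/V₁ = 5.58×8.314×291/26.8 = 504 kPa.
Isothermal: T stays 291 K; PV = const ⇒ V₂ = 5.47 L, P₂ = 2470 kPa.
ΔU = 0 (ideal gas, T constant).
W = nRT ln(V₂/V₁) = 5.58×8.314×291×ln(0.204) = -21500 J.
Q = ΔU + W = -21500 J.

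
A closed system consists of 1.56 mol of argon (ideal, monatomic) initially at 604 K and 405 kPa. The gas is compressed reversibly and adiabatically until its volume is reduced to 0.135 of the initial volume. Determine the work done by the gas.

V₁ = nRT₁/P₁ = 1.56×8.314×604/405 = 19.3 L.
Adiabatic: TV^(γ−1) = const ⇒ T₂ = 604×(7.41)^0.667 = 2300 K; PV^γ = const ⇒ P₂ = 11400 kPa.
ΔU = nCvΔT = 1.56×12.5×(2300−604) = 32900 J.
Q = 0 for an adiabatic process, so W = −ΔU = -32900 J.

-32900 J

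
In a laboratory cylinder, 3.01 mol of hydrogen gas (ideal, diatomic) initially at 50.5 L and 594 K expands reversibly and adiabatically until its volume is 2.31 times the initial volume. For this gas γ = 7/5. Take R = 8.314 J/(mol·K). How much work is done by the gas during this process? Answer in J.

10600 J

P₁ = nRT₁/V₁ = 3.01×8.314×594/50.5 = 294 kPa.
Adiabatic: TV^(γ−1) = const ⇒ T₂ = 594×(0.433)^0.400 = 425 K; PV^γ = const ⇒ P₂ = 91.2 kPa.
ΔU = nCvΔT = 3.01×20.8×(425−594) = -10600 J.
Q = 0 for an adiabatic process, so W = −ΔU = 10600 J.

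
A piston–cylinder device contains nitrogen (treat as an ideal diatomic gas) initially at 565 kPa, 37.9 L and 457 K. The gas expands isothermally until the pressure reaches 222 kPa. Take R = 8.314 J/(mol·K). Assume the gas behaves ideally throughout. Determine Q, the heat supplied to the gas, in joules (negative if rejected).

n = P₁V₁/(RT₁) = 565×37.9/(8.314×457) = 5.64 mol.
Isothermal: T stays 457 K; PV = const ⇒ V₂ = 96.5 L, P₂ = 222 kPa.
ΔU = 0 (ideal gas, T constant).
W = nRT ln(V₂/V₁) = 5.64×8.314×457×ln(2.55) = 20000 J.
Q = ΔU + W = 20000 J.

20000 J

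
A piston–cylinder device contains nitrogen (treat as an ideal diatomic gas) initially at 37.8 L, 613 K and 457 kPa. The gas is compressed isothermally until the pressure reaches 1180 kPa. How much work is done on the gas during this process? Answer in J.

16400 J

n = P₁V₁/(RT₁) = 457×37.8/(8.314×613) = 3.39 mol.
Isothermal: T stays 613 K; PV = const ⇒ V₂ = 14.6 L, P₂ = 1180 kPa.
W = nRT ln(V₂/V₁) = 3.39×8.314×613×ln(0.387) = -16400 J.
Work done on the gas = −W_by = 16400 J.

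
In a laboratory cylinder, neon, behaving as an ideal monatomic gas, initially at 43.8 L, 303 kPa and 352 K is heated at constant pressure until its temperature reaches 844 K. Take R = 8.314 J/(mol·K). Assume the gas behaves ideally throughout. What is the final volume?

105 L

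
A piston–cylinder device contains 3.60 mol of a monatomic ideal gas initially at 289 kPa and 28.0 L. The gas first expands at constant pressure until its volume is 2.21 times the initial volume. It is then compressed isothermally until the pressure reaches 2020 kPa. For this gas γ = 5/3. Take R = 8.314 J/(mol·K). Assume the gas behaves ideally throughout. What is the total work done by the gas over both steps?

-25000 J

T₁ = P₁V₁/(nR) = 289×28.0/(3.60×8.314) = 270 K.
Step 1 — Isobaric: P stays 289 kPa; V/T = const ⇒ T₂ = 597 K, V₂ = 61.9 L.
W = PΔV = 289×(61.9−28.0) kPa·L = 9790 J.
ΔU = nCvΔT = 3.60×12.5×(597−270) = 14700 J.
Q = ΔU + W = nCpΔT = 24500 J.
State after step 1: P = 289 kPa, V = 61.9 L, T = 597 K.
Step 2 — Isothermal: T stays 597 K; PV = const ⇒ V₂ = 8.85 L, P₂ = 2020 kPa.
ΔU = 0 (ideal gas, T constant).
W = nRT ln(V₂/V₁) = 3.60×8.314×597×ln(0.143) = -34800 J.
Q = ΔU + W = -34800 J.
Net over both steps: W = -25000 J, Q = -10300 J, ΔU = 14700 J.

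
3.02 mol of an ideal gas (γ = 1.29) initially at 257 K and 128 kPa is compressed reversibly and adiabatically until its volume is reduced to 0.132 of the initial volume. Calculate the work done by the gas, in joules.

-17800 J

V₁ = nRT₁/P₁ = 3.02×8.314×257/128 = 50.4 L.
Adiabatic: TV^(γ−1) = const ⇒ T₂ = 257×(7.58)^0.290 = 462 K; PV^γ = const ⇒ P₂ = 1740 kPa.
ΔU = nCvΔT = 3.02×28.7×(462−257) = 17800 J.
Q = 0 for an adiabatic process, so W = −ΔU = -17800 J.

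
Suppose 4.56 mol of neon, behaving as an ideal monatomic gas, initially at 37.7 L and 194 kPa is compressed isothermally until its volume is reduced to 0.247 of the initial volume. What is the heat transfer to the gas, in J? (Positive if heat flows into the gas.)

-10200 J

T₁ = P₁V₁/(nR) = 194×37.7/(4.56×8.314) = 193 K.
Isothermal: T stays 193 K; PV = const ⇒ V₂ = 9.31 L, P₂ = 785 kPa.
ΔU = 0 (ideal gas, T constant).
W = nRT ln(V₂/V₁) = 4.56×8.314×193×ln(0.247) = -10200 J.
Q = ΔU + W = -10200 J.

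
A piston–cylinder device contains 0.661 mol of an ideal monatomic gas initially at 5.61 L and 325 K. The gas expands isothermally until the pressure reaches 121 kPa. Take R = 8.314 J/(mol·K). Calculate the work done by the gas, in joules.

P₁ = nRT₁/V₁ = 0.661×8.314×325/5.61 = 318 kPa.
Isothermal: T stays 325 K; PV = const ⇒ V₂ = 14.8 L, P₂ = 121 kPa.
W = nRT ln(V₂/V₁) = 0.661×8.314×325×ln(2.63) = 1730 J.

1730 J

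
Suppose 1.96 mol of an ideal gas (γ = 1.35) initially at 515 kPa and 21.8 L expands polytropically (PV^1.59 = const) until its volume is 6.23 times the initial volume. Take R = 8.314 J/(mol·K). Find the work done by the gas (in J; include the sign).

12600 J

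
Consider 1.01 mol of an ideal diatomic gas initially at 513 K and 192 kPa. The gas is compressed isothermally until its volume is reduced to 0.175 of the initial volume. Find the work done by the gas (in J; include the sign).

-7510 J

V₁ = nRT₁/P₁ = 1.01×8.314×513/192 = 22.4 L.
Isothermal: T stays 513 K; PV = const ⇒ V₂ = 3.93 L, P₂ = 1100 kPa.
W = nRT ln(V₂/V₁) = 1.01×8.314×513×ln(0.175) = -7510 J.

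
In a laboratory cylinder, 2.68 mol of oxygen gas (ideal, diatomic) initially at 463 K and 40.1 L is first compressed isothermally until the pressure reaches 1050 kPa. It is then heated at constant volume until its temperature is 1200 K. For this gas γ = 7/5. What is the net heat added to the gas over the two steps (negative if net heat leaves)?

26500 J

P₁ = nRT₁/V₁ = 2.68×8.314×463/40.1 = 257 kPa.
Step 1 — Isothermal: T stays 463 K; PV = const ⇒ V₂ = 9.83 L, P₂ = 1050 kPa.
ΔU = 0 (ideal gas, T constant).
W = nRT ln(V₂/V₁) = 2.68×8.314×463×ln(0.245) = -14500 J.
Q = ΔU + W = -14500 J.
State after step 1: P = 1050 kPa, V = 9.83 L, T = 463 K.
Step 2 — Isochoric: V stays 9.83 L; P/T = const ⇒ T₂ = 1200 K, P₂ = 2720 kPa.
W = 0 (no volume change).
ΔU = nCvΔT = 2.68×20.8×(1200−463) = 41100 J.
Q = ΔU = 41100 J.
Net over both steps: W = -14500 J, Q = 26500 J, ΔU = 41100 J.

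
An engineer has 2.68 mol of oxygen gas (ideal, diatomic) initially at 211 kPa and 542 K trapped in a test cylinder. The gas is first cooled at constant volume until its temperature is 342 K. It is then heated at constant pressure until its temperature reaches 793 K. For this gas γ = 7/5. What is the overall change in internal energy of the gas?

14000 J

V₁ = nRT₁/P₁ = 2.68×8.314×542/211 = 57.2 L.
Step 1 — Isochoric: V stays 57.2 L; P/T = const ⇒ T₂ = 342 K, P₂ = 133 kPa.
W = 0 (no volume change).
ΔU = nCvΔT = 2.68×20.8×(342−542) = -11100 J.
Q = ΔU = -11100 J.
State after step 1: P = 133 kPa, V = 57.2 L, T = 342 K.
Step 2 — Isobaric: P stays 133 kPa; V/T = const ⇒ T₂ = 793 K, V₂ = 133 L.
W = PΔV = 133×(133−57.2) kPa·L = 10000 J.
ΔU = nCvΔT = 2.68×20.8×(793−342) = 25100 J.
Q = ΔU + W = nCpΔT = 35200 J.
Net over both steps: W = 10000 J, Q = 24000 J, ΔU = 14000 J.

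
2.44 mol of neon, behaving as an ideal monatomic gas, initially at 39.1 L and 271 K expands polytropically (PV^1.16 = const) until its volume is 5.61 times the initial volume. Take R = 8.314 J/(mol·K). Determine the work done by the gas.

8290 J

P₁ = nRT₁/V₁ = 2.44×8.314×271/39.1 = 141 kPa.
Polytropic n=1.16: T₂ = T₁(V₁/V₂)^(n−1) = 271×(0.178)^0.16 = 206 K; P₂ = P₁(V₁/V₂)^n = 19.0 kPa.
W = (P₁V₁−P₂V₂)/(n−1) = (141×39.1−19.0×219)/0.16 = 8290 J.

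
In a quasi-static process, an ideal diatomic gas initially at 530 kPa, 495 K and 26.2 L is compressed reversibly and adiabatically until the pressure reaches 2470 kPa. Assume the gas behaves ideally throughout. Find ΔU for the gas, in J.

19200 J

n = P₁V₁/(RT₁) = 530×26.2/(8.314×495) = 3.37 mol.
Adiabatic: T₂/T₁ = (P₂/P₁)^((γ−1)/γ) ⇒ T₂ = 495×(4.66)^0.286 = 768 K; V₂ = 8.73 L.
For an ideal gas ΔU = nCvΔT with Cv = (5/2)R = 20.8 J/(mol·K).
ΔU = 3.37×20.8×(768−495) = 19200 J.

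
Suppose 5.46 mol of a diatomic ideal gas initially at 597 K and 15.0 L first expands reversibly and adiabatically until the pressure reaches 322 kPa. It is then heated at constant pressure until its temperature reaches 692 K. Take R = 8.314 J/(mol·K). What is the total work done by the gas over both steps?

P₁ = nRT₁/V₁ = 5.46×8.314×597/15.0 = 1810 kPa.
Step 1 — Adiabatic: T₂/T₁ = (P₂/P₁)^((γ−1)/γ) ⇒ T₂ = 597×(0.178)^0.286 = 365 K; V₂ = 51.4 L.
ΔU = nCvΔT = 5.46×20.8×(365−597) = -26400 J.
Q = 0 for an adiabatic process, so W = −ΔU = 26400 J.
State after step 1: P = 322 kPa, V = 51.4 L, T = 365 K.
Step 2 — Isobaric: P stays 322 kPa; V/T = const ⇒ T₂ = 692 K, V₂ = 97.6 L.
W = PΔV = 322×(97.6−51.4) kPa·L = 14900 J.
ΔU = nCvΔT = 5.46×20.8×(692−365) = 37100 J.
Q = ΔU + W = nCpΔT = 52000 J.
Net over both steps: W = 41200 J, Q = 52000 J, ΔU = 10800 J.

41200 J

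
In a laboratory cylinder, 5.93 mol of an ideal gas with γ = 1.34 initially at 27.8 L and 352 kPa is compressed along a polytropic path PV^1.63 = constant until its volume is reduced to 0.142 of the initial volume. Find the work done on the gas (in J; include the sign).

37600 J

T₁ = P₁V₁/(nR) = 352×27.8/(5.93×8.314) = 198 K.
Polytropic n=1.63: T₂ = T₁(V₁/V₂)^(n−1) = 198×(7.04)^0.63 = 679 K; P₂ = P₁(V₁/V₂)^n = 8480 kPa.
W = (P₁V₁−P₂V₂)/(n−1) = (352×27.8−8480×3.95)/0.63 = -37600 J.
Work done on the gas = −W_by = 37600 J.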